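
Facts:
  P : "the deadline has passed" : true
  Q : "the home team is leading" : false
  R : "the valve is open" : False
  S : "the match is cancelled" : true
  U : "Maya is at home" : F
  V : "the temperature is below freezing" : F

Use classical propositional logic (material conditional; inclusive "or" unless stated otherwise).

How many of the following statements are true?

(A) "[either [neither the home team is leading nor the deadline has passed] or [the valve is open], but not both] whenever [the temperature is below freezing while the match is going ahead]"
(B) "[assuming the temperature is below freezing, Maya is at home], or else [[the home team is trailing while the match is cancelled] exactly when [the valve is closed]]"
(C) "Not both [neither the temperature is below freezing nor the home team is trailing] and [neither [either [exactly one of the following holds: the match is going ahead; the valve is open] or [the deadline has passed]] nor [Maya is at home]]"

3

(A): Formalization: (V ∧ ¬S) → ((Q ↓ P) ⊕ R)

¬S = ¬T = F
V ∧ ¬S = F ∧ F = F
Q ↓ P = F ↓ T = F
(Q ↓ P) ⊕ R = F ⊕ F = F
(V ∧ ¬S) → ((Q ↓ P) ⊕ R) = F → F = T
Thus (A) is true.

(B): Formalization: (V → U) ∨ ((¬Q ∧ S) ↔ ¬R)

V → U = F → F = T
¬Q = ¬F = T
¬Q ∧ S = T ∧ T = T
¬R = ¬F = T
(¬Q ∧ S) ↔ ¬R = T ↔ T = T
(V → U) ∨ ((¬Q ∧ S) ↔ ¬R) = T ∨ T = T
So (B) is true.

(C): In symbols: (V ↓ ¬Q) ↑ (((¬S ⊕ R) ∨ P) ↓ U)

¬Q = ¬F = T
V ↓ ¬Q = F ↓ T = F
¬S = ¬T = F
¬S ⊕ R = F ⊕ F = F
(¬S ⊕ R) ∨ P = F ∨ T = T
((¬S ⊕ R) ∨ P) ↓ U = T ↓ F = F
(V ↓ ¬Q) ↑ (((¬S ⊕ R) ∨ P) ↓ U) = F ↑ F = T
Thus (C) is true.

True statements: 3 ((A), (B), (C)).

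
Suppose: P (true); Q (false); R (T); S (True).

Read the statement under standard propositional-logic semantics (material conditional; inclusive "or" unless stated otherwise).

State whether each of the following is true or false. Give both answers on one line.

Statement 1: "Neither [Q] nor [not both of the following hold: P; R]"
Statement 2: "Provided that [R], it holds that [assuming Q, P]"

Statement 1: Parsed as Q nor (P nand R)

P nand R = T nand T = F
Q nor (P nand R) = F nor F = T
Thus Statement 1 is true.

Statement 2: In symbols: R -> (Q -> P)

Q -> P = F -> T = T
R -> (Q -> P) = T -> T = T
Thus Statement 2 is true.

Statement 1 T; Statement 2 T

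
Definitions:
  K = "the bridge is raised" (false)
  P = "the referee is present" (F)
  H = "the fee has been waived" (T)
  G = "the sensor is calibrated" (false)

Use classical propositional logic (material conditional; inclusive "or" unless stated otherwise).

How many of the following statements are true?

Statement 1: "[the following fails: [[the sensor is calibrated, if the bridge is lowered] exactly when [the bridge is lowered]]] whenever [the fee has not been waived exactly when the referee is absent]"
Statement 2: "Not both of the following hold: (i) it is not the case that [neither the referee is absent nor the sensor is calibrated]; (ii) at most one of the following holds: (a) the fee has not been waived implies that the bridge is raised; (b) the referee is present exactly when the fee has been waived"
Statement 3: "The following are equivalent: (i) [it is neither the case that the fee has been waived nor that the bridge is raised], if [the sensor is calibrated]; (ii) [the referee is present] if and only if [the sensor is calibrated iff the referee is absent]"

Statement 1: In symbols: (¬H ↔ ¬P) → ¬((¬K → G) ↔ ¬K)

¬H = ¬T = F
¬P = ¬F = T
¬H ↔ ¬P = F ↔ T = F
¬K = ¬F = T
¬K → G = T → F = F
¬K = ¬F = T
(¬K → G) ↔ ¬K = F ↔ T = F
¬((¬K → G) ↔ ¬K) = ¬F = T
(¬H ↔ ¬P) → ¬((¬K → G) ↔ ¬K) = F → T = T
Thus Statement 1 is true.

Statement 2: This is ¬(¬P ↓ G) ↑ ((¬H → K) ↑ (P ↔ H)).

¬P = ¬F = T
¬P ↓ G = T ↓ F = F
¬(¬P ↓ G) = ¬F = T
¬H = ¬T = F
¬H → K = F → F = T
P ↔ H = F ↔ T = F
(¬H → K) ↑ (P ↔ H) = T ↑ F = T
¬(¬P ↓ G) ↑ ((¬H → K) ↑ (P ↔ H)) = T ↑ T = F
Hence Statement 2 is false.

Statement 3: This is (G → (H ↓ K)) ↔ (P ↔ (G ↔ ¬P)).

H ↓ K = T ↓ F = F
G → (H ↓ K) = F → F = T
¬P = ¬F = T
G ↔ ¬P = F ↔ T = F
P ↔ (G ↔ ¬P) = F ↔ F = T
(G → (H ↓ K)) ↔ (P ↔ (G ↔ ¬P)) = T ↔ T = T
Hence Statement 3 is true.

2 of the 3 statements are true (Statement 1, Statement 3).

2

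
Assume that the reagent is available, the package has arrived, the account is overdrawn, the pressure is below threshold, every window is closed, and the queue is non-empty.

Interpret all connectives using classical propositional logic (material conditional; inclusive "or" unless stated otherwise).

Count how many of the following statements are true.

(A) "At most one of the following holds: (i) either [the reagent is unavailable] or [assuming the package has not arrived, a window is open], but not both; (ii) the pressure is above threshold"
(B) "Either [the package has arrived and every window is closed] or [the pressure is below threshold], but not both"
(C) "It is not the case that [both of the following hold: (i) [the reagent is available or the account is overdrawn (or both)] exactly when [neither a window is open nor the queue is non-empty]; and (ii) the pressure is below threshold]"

2

Let D = "the reagent is available" (True), U = "the package has arrived" (True), K = "a window is open" (False), W = "the pressure is above threshold" (False), L = "the account is overdrawn" (True), G = "the queue is empty" (False).

(A): This is (not D xor (not U -> K)) nand W.

not D = not True = False
not U = not True = False
not U -> K = False -> False = True
not D xor (not U -> K) = False xor True = True
(not D xor (not U -> K)) nand W = True nand False = True
Hence (A) is true.

(B): This is (U and not K) xor not W.

not K = not False = True
U and not K = True and True = True
not W = not False = True
(U and not K) xor not W = True xor True = False
Hence (B) is false.

(C): This is not (((D or L) iff (K nor not G)) and not W).

D or L = True or True = True
not G = not False = True
K nor not G = False nor True = False
(D or L) iff (K nor not G) = True iff False = False
not W = not False = True
((D or L) iff (K nor not G)) and not W = False and True = False
not (((D or L) iff (K nor not G)) and not W) = not False = True
So (C) is true.

True statements: 2 ((A), (C)).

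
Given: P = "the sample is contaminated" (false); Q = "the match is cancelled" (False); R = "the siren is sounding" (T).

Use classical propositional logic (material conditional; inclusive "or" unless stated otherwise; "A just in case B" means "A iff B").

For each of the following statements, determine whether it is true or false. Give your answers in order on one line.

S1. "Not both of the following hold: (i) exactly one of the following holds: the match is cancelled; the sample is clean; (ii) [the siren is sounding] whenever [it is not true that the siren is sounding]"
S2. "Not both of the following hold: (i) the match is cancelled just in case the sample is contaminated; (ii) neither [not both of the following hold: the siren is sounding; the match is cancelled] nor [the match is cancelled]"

S1 F; S2 T

S1: In symbols: (Q xor ~P) nand (~R -> R)

~P = ~F = T
Q xor ~P = F xor T = T
~R = ~T = F
~R -> R = F -> T = T
(Q xor ~P) nand (~R -> R) = T nand T = F
So S1 is false.

S2: This is (Q <-> P) nand ((R nand Q) nor Q).

Q <-> P = F <-> F = T
R nand Q = T nand F = T
(R nand Q) nor Q = T nor F = F
(Q <-> P) nand ((R nand Q) nor Q) = T nand F = T
So S2 is true.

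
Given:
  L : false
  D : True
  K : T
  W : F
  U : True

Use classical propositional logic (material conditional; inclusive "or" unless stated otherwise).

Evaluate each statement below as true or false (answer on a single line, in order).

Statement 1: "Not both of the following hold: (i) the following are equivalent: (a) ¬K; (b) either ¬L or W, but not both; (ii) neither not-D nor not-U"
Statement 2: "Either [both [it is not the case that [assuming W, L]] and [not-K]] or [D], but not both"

Statement 1: This is (not K iff (not L xor W)) nand (not D nor not U).

not K = not True = False
not L = not False = True
not L xor W = True xor False = True
not K iff (not L xor W) = False iff True = False
not D = not True = False
not U = not True = False
not D nor not U = False nor False = True
(not K iff (not L xor W)) nand (not D nor not U) = False nand True = True
Thus Statement 1 is true.

Statement 2: Parsed as (not (W -> L) and not K) xor D

W -> L = False -> False = True
not (W -> L) = not True = False
not K = not True = False
not (W -> L) and not K = False and False = False
(not (W -> L) and not K) xor D = False xor True = True
So Statement 2 is true.

Statement 1 True, Statement 2 True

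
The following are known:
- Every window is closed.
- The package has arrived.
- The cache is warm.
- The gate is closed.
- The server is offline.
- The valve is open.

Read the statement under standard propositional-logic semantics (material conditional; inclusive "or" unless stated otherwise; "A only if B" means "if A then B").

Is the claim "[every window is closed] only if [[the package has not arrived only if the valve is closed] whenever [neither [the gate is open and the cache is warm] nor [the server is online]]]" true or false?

Let P = "a window is open" (F), S = "the gate is open" (F), R = "the cache is warm" (T), U = "the server is online" (F), Q = "the package has arrived" (T), V = "the valve is open" (T).
Formalization: ¬P → (((S ∧ R) ↓ U) → (¬Q → ¬V))

¬P = ¬F = T
S ∧ R = F ∧ T = F
(S ∧ R) ↓ U = F ↓ F = T
¬Q = ¬T = F
¬V = ¬T = F
¬Q → ¬V = F → F = T
((S ∧ R) ↓ U) → (¬Q → ¬V) = T → T = T
¬P → (((S ∧ R) ↓ U) → (¬Q → ¬V)) = T → T = T

True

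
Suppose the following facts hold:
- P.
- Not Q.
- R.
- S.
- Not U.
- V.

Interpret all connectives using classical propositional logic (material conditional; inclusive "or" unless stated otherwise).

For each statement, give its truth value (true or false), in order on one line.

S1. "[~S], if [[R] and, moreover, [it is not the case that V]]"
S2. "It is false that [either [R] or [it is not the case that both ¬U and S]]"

S1: Parsed as (R ∧ ¬V) → ¬S

¬V = ¬T = F
R ∧ ¬V = T ∧ F = F
¬S = ¬T = F
(R ∧ ¬V) → ¬S = F → F = T
So S1 is true.

S2: Parsed as ¬(R ∨ (¬U ↑ S))

¬U = ¬F = T
¬U ↑ S = T ↑ T = F
R ∨ (¬U ↑ S) = T ∨ F = T
¬(R ∨ (¬U ↑ S)) = ¬T = F
Hence S2 is false.

S1 true; S2 false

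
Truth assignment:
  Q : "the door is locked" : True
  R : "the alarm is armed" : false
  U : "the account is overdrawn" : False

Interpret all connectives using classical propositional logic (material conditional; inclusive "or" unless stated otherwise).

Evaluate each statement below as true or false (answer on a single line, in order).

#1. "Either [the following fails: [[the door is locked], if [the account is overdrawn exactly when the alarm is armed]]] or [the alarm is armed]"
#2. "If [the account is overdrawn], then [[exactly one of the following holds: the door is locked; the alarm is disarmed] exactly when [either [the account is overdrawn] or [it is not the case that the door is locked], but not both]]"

#1 False / #2 True

#1: In symbols: ¬((U ↔ R) → Q) ∨ R

U ↔ R = F ↔ F = T
(U ↔ R) → Q = T → T = T
¬((U ↔ R) → Q) = ¬T = F
¬((U ↔ R) → Q) ∨ R = F ∨ F = F
Thus #1 is false.

#2: In symbols: U → ((Q ⊕ ¬R) ↔ (U ⊕ ¬Q))

¬R = ¬F = T
Q ⊕ ¬R = T ⊕ T = F
¬Q = ¬T = F
U ⊕ ¬Q = F ⊕ F = F
(Q ⊕ ¬R) ↔ (U ⊕ ¬Q) = F ↔ F = T
U → ((Q ⊕ ¬R) ↔ (U ⊕ ¬Q)) = F → T = T
Thus #2 is true.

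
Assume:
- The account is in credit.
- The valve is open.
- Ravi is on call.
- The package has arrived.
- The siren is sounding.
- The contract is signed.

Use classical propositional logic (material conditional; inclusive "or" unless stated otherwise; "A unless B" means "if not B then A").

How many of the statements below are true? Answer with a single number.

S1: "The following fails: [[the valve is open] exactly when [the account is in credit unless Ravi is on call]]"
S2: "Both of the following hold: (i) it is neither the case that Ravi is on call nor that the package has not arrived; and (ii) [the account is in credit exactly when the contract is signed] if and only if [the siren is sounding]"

0

Let Q = "the valve is open" (True), N = "the account is overdrawn" (False), W = "Ravi is on call" (True), G = "the package has arrived" (True), V = "the contract is signed" (True), K = "the siren is sounding" (True).

S1: In symbols: not (Q iff (not N or W))

not N = not False = True
not N or W = True or True = True
Q iff (not N or W) = True iff True = True
not (Q iff (not N or W)) = not True = False
Thus S1 is false.

S2: Parsed as (W nor not G) and ((not N iff V) iff K)

not G = not True = False
W nor not G = True nor False = False
not N = not False = True
not N iff V = True iff True = True
(not N iff V) iff K = True iff True = True
(W nor not G) and ((not N iff V) iff K) = False and True = False
Hence S2 is false.

0 of the 2 statements are true (none).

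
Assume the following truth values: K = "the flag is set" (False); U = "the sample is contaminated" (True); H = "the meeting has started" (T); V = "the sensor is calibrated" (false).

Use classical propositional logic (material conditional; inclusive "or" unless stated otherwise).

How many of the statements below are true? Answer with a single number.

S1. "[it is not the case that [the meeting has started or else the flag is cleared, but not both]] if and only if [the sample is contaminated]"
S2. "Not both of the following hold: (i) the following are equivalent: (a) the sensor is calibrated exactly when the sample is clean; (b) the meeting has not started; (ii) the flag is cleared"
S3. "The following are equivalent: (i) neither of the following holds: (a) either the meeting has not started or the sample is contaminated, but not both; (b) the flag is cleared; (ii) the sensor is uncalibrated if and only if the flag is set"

3

S1: Parsed as not (H xor not K) iff U

not K = not False = True
H xor not K = True xor True = False
not (H xor not K) = not False = True
not (H xor not K) iff U = True iff True = True
So S1 is true.

S2: Parsed as ((V iff not U) iff not H) nand not K

not U = not True = False
V iff not U = False iff False = True
not H = not True = False
(V iff not U) iff not H = True iff False = False
not K = not False = True
((V iff not U) iff not H) nand not K = False nand True = True
So S2 is true.

S3: In symbols: ((not H xor U) nor not K) iff (not V iff K)

not H = not True = False
not H xor U = False xor True = True
not K = not False = True
(not H xor U) nor not K = True nor True = False
not V = not False = True
not V iff K = True iff False = False
((not H xor U) nor not K) iff (not V iff K) = False iff False = True
Hence S3 is true.

Count: 3.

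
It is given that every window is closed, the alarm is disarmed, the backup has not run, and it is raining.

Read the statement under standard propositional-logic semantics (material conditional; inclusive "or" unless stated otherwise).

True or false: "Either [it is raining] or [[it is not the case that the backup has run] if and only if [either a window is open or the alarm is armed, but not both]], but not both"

true

Let L = "it is raining" (T), W = "the backup has run" (F), D = "a window is open" (F), P = "the alarm is armed" (F).
Formalization: L ⊕ (¬W ↔ (D ⊕ P))

¬W = ¬F = T
D ⊕ P = F ⊕ F = F
¬W ↔ (D ⊕ P) = T ↔ F = F
L ⊕ (¬W ↔ (D ⊕ P)) = T ⊕ F = T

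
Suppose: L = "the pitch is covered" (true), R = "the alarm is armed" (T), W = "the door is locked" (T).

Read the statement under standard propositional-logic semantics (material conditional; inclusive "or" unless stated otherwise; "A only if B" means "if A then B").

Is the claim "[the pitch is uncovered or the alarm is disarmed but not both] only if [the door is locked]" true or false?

Values: L=True, R=True, W=True.
This is (not L xor not R) -> W.

not L = not True = False
not R = not True = False
not L xor not R = False xor False = False
(not L xor not R) -> W = False -> True = True

The statement is true.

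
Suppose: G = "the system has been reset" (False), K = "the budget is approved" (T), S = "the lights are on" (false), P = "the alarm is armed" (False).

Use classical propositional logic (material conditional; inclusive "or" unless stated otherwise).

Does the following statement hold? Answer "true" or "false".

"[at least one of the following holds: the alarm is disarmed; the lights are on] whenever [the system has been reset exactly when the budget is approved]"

This is (G <-> K) -> (~P | S).

G <-> K = F <-> T = F
~P = ~F = T
~P | S = T | F = T
(G <-> K) -> (~P | S) = F -> T = T

true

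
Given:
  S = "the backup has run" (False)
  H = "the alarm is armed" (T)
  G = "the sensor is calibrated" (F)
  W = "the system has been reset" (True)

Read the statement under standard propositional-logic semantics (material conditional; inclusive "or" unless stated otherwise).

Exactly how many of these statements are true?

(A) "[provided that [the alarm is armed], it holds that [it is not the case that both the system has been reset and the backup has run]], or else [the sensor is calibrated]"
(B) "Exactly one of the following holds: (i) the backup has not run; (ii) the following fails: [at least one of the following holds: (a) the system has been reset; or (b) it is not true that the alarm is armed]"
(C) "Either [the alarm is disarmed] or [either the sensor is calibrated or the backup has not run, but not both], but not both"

3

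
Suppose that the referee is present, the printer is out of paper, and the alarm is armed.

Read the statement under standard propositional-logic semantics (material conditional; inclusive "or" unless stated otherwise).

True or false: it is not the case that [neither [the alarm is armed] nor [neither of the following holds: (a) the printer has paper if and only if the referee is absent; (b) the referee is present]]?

The statement is true.

Let R = "the alarm is armed" (T), Q = "the printer has paper" (F), P = "the referee is present" (T).
Parsed as ~(R nor ((Q <-> ~P) nor P))

~P = ~T = F
Q <-> ~P = F <-> F = T
(Q <-> ~P) nor P = T nor T = F
R nor ((Q <-> ~P) nor P) = T nor F = F
~(R nor ((Q <-> ~P) nor P)) = ~F = T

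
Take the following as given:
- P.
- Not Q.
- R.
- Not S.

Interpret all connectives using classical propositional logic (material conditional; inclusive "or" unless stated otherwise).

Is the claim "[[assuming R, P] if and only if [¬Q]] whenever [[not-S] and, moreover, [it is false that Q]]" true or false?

Parsed as (¬S ∧ ¬Q) → ((R → P) ↔ ¬Q)

¬S = ¬F = T
¬Q = ¬F = T
¬S ∧ ¬Q = T ∧ T = T
R → P = T → T = T
¬Q = ¬F = T
(R → P) ↔ ¬Q = T ↔ T = T
(¬S ∧ ¬Q) → ((R → P) ↔ ¬Q) = T → T = T

The statement is true.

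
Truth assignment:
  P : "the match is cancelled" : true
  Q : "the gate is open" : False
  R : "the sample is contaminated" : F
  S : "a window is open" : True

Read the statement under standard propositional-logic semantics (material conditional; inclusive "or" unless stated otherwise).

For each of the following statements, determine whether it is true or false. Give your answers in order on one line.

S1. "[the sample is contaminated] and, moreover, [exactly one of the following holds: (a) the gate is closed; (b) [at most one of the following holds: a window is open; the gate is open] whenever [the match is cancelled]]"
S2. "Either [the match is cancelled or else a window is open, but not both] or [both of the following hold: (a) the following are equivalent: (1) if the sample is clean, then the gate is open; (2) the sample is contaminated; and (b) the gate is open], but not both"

S1 false / S2 false

S1: In symbols: R ∧ (¬Q ⊕ (P → (S ↑ Q)))

¬Q = ¬F = T
S ↑ Q = T ↑ F = T
P → (S ↑ Q) = T → T = T
¬Q ⊕ (P → (S ↑ Q)) = T ⊕ T = F
R ∧ (¬Q ⊕ (P → (S ↑ Q))) = F ∧ F = F
Hence S1 is false.

S2: In symbols: (P ⊕ S) ⊕ (((¬R → Q) ↔ R) ∧ Q)

P ⊕ S = T ⊕ T = F
¬R = ¬F = T
¬R → Q = T → F = F
(¬R → Q) ↔ R = F ↔ F = T
((¬R → Q) ↔ R) ∧ Q = T ∧ F = F
(P ⊕ S) ⊕ (((¬R → Q) ↔ R) ∧ Q) = F ⊕ F = F
So S2 is false.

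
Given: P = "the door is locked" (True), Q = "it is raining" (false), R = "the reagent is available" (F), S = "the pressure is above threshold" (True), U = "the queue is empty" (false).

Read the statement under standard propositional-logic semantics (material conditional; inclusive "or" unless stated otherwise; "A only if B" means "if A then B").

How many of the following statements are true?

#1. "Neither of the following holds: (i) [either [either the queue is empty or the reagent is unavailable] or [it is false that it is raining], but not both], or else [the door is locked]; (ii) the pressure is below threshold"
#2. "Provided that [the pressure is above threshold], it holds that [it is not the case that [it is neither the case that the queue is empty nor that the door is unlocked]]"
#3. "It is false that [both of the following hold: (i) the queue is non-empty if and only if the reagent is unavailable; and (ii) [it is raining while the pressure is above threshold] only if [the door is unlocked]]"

0

#1: In symbols: (((U | ~R) xor ~Q) | P) nor ~S

~R = ~F = T
U | ~R = F | T = T
~Q = ~F = T
(U | ~R) xor ~Q = T xor T = F
((U | ~R) xor ~Q) | P = F | T = T
~S = ~T = F
(((U | ~R) xor ~Q) | P) nor ~S = T nor F = F
Hence #1 is false.

#2: This is S -> ~(U nor ~P).

~P = ~T = F
U nor ~P = F nor F = T
~(U nor ~P) = ~T = F
S -> ~(U nor ~P) = T -> F = F
Hence #2 is false.

#3: Formalization: ~((~U <-> ~R) & ((Q & S) -> ~P))

~U = ~F = T
~R = ~F = T
~U <-> ~R = T <-> T = T
Q & S = F & T = F
~P = ~T = F
(Q & S) -> ~P = F -> F = T
(~U <-> ~R) & ((Q & S) -> ~P) = T & T = T
~((~U <-> ~R) & ((Q & S) -> ~P)) = ~T = F
Thus #3 is false.

True statements: 0 (none).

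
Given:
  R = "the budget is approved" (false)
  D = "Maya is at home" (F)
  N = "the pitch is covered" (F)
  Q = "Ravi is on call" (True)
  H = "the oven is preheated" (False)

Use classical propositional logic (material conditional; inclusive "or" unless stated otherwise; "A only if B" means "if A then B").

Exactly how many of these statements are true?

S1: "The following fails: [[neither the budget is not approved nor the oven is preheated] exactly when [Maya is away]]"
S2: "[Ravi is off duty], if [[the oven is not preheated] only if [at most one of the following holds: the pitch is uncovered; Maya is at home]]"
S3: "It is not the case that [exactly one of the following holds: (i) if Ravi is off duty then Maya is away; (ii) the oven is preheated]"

1

S1: Formalization: ~((~R nor H) <-> ~D)

~R = ~F = T
~R nor H = T nor F = F
~D = ~F = T
(~R nor H) <-> ~D = F <-> T = F
~((~R nor H) <-> ~D) = ~F = T
So S1 is true.

S2: This is (~H -> (~N nand D)) -> ~Q.

~H = ~F = T
~N = ~F = T
~N nand D = T nand F = T
~H -> (~N nand D) = T -> T = T
~Q = ~T = F
(~H -> (~N nand D)) -> ~Q = T -> F = F
Thus S2 is false.

S3: Formalization: ~((~Q -> ~D) xor H)

~Q = ~T = F
~D = ~F = T
~Q -> ~D = F -> T = T
(~Q -> ~D) xor H = T xor F = T
~((~Q -> ~D) xor H) = ~T = F
Thus S3 is false.

1 of the 3 statements is true (S1).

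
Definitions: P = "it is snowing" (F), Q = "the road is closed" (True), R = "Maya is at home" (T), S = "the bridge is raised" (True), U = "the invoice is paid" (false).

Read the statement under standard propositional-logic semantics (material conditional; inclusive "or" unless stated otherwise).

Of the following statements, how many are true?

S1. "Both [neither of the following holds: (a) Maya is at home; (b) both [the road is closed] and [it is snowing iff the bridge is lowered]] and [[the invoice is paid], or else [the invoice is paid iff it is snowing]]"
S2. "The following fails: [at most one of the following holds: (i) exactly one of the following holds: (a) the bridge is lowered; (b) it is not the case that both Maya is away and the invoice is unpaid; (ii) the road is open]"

0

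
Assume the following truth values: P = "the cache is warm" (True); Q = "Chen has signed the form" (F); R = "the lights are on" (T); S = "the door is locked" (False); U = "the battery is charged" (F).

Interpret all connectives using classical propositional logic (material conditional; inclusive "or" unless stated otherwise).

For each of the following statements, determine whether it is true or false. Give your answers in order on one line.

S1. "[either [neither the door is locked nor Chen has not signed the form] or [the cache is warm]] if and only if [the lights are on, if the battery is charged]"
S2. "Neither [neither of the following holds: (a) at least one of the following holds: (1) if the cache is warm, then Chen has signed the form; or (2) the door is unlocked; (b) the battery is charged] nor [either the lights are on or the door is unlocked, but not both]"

S1 true / S2 true

S1: Formalization: ((S nor not Q) or P) iff (U -> R)

not Q = not False = True
S nor not Q = False nor True = False
(S nor not Q) or P = False or True = True
U -> R = False -> True = True
((S nor not Q) or P) iff (U -> R) = True iff True = True
So S1 is true.

S2: This is (((P -> Q) or not S) nor U) nor (R xor not S).

P -> Q = True -> False = False
not S = not False = True
(P -> Q) or not S = False or True = True
((P -> Q) or not S) nor U = True nor False = False
not S = not False = True
R xor not S = True xor True = False
(((P -> Q) or not S) nor U) nor (R xor not S) = False nor False = True
So S2 is true.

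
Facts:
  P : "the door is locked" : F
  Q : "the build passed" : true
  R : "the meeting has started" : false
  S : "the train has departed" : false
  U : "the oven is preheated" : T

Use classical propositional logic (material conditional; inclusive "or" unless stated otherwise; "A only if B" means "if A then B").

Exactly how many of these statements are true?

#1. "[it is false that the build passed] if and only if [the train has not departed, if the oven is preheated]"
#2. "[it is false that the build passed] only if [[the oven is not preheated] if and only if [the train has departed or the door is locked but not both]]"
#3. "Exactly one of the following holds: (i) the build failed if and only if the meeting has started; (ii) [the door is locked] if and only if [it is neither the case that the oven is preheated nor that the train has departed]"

1

#1: In symbols: not Q iff (U -> not S)

not Q = not True = False
not S = not False = True
U -> not S = True -> True = True
not Q iff (U -> not S) = False iff True = False
Thus #1 is false.

#2: Formalization: not Q -> (not U iff (S xor P))

not Q = not True = False
not U = not True = False
S xor P = False xor False = False
not U iff (S xor P) = False iff False = True
not Q -> (not U iff (S xor P)) = False -> True = True
Hence #2 is true.

#3: Parsed as (not Q iff R) xor (P iff (U nor S))

not Q = not True = False
not Q iff R = False iff False = True
U nor S = True nor False = False
P iff (U nor S) = False iff False = True
(not Q iff R) xor (P iff (U nor S)) = True xor True = False
Hence #3 is false.

True statements: 1 (#2).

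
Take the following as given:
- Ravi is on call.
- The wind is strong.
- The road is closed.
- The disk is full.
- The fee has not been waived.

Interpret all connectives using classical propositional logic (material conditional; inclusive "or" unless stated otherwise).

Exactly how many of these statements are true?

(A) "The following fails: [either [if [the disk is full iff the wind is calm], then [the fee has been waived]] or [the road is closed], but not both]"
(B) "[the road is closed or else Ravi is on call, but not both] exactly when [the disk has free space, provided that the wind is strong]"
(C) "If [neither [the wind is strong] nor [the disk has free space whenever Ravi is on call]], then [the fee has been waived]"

3

Let R = "the disk is full" (T), S = "the wind is strong" (T), U = "the fee has been waived" (F), P = "the road is closed" (T), W = "Ravi is on call" (T).

(A): This is ~(((R <-> ~S) -> U) xor P).

~S = ~T = F
R <-> ~S = T <-> F = F
(R <-> ~S) -> U = F -> F = T
((R <-> ~S) -> U) xor P = T xor T = F
~(((R <-> ~S) -> U) xor P) = ~F = T
So (A) is true.

(B): Formalization: (P xor W) <-> (S -> ~R)

P xor W = T xor T = F
~R = ~T = F
S -> ~R = T -> F = F
(P xor W) <-> (S -> ~R) = F <-> F = T
Thus (B) is true.

(C): In symbols: (S nor (W -> ~R)) -> U

~R = ~T = F
W -> ~R = T -> F = F
S nor (W -> ~R) = T nor F = F
(S nor (W -> ~R)) -> U = F -> F = T
Thus (C) is true.

3 of the 3 statements are true.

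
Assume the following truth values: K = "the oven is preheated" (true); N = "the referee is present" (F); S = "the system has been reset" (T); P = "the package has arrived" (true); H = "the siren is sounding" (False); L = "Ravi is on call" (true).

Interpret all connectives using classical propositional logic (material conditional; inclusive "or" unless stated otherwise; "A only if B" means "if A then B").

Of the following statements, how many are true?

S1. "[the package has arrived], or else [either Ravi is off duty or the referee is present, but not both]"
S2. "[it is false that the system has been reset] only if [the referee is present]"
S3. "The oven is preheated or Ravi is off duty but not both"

3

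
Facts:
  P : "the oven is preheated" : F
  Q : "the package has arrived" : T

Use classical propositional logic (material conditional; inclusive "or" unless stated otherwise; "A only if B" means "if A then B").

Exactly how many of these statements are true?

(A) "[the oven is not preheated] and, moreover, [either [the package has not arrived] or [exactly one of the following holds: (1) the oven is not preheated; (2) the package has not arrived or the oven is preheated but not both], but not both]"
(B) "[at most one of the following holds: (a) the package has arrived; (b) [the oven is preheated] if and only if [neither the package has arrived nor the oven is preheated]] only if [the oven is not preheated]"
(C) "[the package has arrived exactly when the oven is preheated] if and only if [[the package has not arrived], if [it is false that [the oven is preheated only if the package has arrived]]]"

(A): Parsed as not P and (not Q xor (not P xor (not Q xor P)))

not P = not False = True
not Q = not True = False
not P = not False = True
not Q = not True = False
not Q xor P = False xor False = False
not P xor (not Q xor P) = True xor False = True
not Q xor (not P xor (not Q xor P)) = False xor True = True
not P and (not Q xor (not P xor (not Q xor P))) = True and True = True
Hence (A) is true.

(B): Formalization: (Q nand (P iff (Q nor P))) -> not P

Q nor P = True nor False = False
P iff (Q nor P) = False iff False = True
Q nand (P iff (Q nor P)) = True nand True = False
not P = not False = True
(Q nand (P iff (Q nor P))) -> not P = False -> True = True
Hence (B) is true.

(C): Formalization: (Q iff P) iff (not (P -> Q) -> not Q)

Q iff P = True iff False = False
P -> Q = False -> True = True
not (P -> Q) = not True = False
not Q = not True = False
not (P -> Q) -> not Q = False -> False = True
(Q iff P) iff (not (P -> Q) -> not Q) = False iff True = False
So (C) is false.

2 of the 3 statements are true.

2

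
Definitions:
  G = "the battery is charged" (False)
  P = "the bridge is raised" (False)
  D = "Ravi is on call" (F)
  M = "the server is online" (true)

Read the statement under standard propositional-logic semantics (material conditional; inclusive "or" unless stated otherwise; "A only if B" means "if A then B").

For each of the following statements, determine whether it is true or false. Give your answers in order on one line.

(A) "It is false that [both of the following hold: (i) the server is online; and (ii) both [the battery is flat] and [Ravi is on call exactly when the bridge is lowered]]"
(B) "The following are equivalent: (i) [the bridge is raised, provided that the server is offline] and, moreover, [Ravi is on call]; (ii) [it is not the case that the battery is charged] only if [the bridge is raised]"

(A) T; (B) T

(A): Formalization: not (M and (not G and (D iff not P)))

not G = not False = True
not P = not False = True
D iff not P = False iff True = False
not G and (D iff not P) = True and False = False
M and (not G and (D iff not P)) = True and False = False
not (M and (not G and (D iff not P))) = not False = True
Thus (A) is true.

(B): Formalization: ((not M -> P) and D) iff (not G -> P)

not M = not True = False
not M -> P = False -> False = True
(not M -> P) and D = True and False = False
not G = not False = True
not G -> P = True -> False = False
((not M -> P) and D) iff (not G -> P) = False iff False = True
Hence (B) is true.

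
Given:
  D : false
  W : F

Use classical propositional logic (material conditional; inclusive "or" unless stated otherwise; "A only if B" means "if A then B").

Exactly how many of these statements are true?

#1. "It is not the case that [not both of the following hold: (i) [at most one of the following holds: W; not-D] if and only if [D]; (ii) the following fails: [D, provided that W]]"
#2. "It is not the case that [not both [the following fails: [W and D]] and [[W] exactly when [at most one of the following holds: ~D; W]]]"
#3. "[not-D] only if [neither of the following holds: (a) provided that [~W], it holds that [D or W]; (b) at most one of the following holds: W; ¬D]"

0

#1: Formalization: not (((W nand not D) iff D) nand not (W -> D))

not D = not False = True
W nand not D = False nand True = True
(W nand not D) iff D = True iff False = False
W -> D = False -> False = True
not (W -> D) = not True = False
((W nand not D) iff D) nand not (W -> D) = False nand False = True
not (((W nand not D) iff D) nand not (W -> D)) = not True = False
Thus #1 is false.

#2: Formalization: not (not (W and D) nand (W iff (not D nand W)))

W and D = False and False = False
not (W and D) = not False = True
not D = not False = True
not D nand W = True nand False = True
W iff (not D nand W) = False iff True = False
not (W and D) nand (W iff (not D nand W)) = True nand False = True
not (not (W and D) nand (W iff (not D nand W))) = not True = False
So #2 is false.

#3: In symbols: not D -> ((not W -> (D or W)) nor (W nand not D))

not D = not False = True
not W = not False = True
D or W = False or False = False
not W -> (D or W) = True -> False = False
not D = not False = True
W nand not D = False nand True = True
(not W -> (D or W)) nor (W nand not D) = False nor True = False
not D -> ((not W -> (D or W)) nor (W nand not D)) = True -> False = False
Hence #3 is false.

Count: 0.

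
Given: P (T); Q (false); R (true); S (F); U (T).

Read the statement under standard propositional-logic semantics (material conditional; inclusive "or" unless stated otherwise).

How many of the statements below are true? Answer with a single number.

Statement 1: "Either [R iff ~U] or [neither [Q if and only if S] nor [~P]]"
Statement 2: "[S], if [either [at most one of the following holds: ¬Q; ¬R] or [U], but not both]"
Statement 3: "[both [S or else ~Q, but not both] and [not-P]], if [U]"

1

Statement 1: Formalization: (R iff not U) or ((Q iff S) nor not P)

not U = not True = False
R iff not U = True iff False = False
Q iff S = False iff False = True
not P = not True = False
(Q iff S) nor not P = True nor False = False
(R iff not U) or ((Q iff S) nor not P) = False or False = False
Hence Statement 1 is false.

Statement 2: Parsed as ((not Q nand not R) xor U) -> S

not Q = not False = True
not R = not True = False
not Q nand not R = True nand False = True
(not Q nand not R) xor U = True xor True = False
((not Q nand not R) xor U) -> S = False -> False = True
So Statement 2 is true.

Statement 3: This is U -> ((S xor not Q) and not P).

not Q = not False = True
S xor not Q = False xor True = True
not P = not True = False
(S xor not Q) and not P = True and False = False
U -> ((S xor not Q) and not P) = True -> False = False
Hence Statement 3 is false.

True statements: 1.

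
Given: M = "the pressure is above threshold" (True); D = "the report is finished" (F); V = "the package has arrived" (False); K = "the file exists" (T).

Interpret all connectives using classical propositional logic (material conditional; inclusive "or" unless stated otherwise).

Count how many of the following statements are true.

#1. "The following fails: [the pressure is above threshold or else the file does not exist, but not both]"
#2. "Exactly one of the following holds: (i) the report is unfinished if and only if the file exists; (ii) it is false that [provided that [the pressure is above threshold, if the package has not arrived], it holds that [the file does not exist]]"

0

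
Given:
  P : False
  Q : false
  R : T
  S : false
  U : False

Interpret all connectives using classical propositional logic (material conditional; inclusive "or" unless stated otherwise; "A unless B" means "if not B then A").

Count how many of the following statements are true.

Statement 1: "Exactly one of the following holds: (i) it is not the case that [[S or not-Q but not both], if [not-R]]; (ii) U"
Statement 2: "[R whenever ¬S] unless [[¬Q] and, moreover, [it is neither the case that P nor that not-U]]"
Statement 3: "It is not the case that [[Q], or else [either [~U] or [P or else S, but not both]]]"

Statement 1: Formalization: ¬(¬R → (S ⊕ ¬Q)) ⊕ U

¬R = ¬T = F
¬Q = ¬F = T
S ⊕ ¬Q = F ⊕ T = T
¬R → (S ⊕ ¬Q) = F → T = T
¬(¬R → (S ⊕ ¬Q)) = ¬T = F
¬(¬R → (S ⊕ ¬Q)) ⊕ U = F ⊕ F = F
Hence Statement 1 is false.

Statement 2: Formalization: (¬S → R) ∨ (¬Q ∧ (P ↓ ¬U))

¬S = ¬F = T
¬S → R = T → T = T
¬Q = ¬F = T
¬U = ¬F = T
P ↓ ¬U = F ↓ T = F
¬Q ∧ (P ↓ ¬U) = T ∧ F = F
(¬S → R) ∨ (¬Q ∧ (P ↓ ¬U)) = T ∨ F = T
So Statement 2 is true.

Statement 3: Parsed as ¬(Q ∨ (¬U ∨ (P ⊕ S)))

¬U = ¬F = T
P ⊕ S = F ⊕ F = F
¬U ∨ (P ⊕ S) = T ∨ F = T
Q ∨ (¬U ∨ (P ⊕ S)) = F ∨ T = T
¬(Q ∨ (¬U ∨ (P ⊕ S))) = ¬T = F
Hence Statement 3 is false.

True statements: 1.

1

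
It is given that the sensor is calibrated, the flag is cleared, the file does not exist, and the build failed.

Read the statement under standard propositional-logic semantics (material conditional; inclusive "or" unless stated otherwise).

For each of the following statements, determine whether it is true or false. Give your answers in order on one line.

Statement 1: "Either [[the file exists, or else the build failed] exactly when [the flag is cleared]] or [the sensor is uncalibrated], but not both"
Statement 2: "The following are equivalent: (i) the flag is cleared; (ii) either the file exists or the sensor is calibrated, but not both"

Let R = "the file exists" (F), S = "the build passed" (F), Q = "the flag is set" (F), P = "the sensor is calibrated" (T).

Statement 1: This is ((R ∨ ¬S) ↔ ¬Q) ⊕ ¬P.

¬S = ¬F = T
R ∨ ¬S = F ∨ T = T
¬Q = ¬F = T
(R ∨ ¬S) ↔ ¬Q = T ↔ T = T
¬P = ¬T = F
((R ∨ ¬S) ↔ ¬Q) ⊕ ¬P = T ⊕ F = T
Thus Statement 1 is true.

Statement 2: Parsed as ¬Q ↔ (R ⊕ P)

¬Q = ¬F = T
R ⊕ P = F ⊕ T = T
¬Q ↔ (R ⊕ P) = T ↔ T = T
Hence Statement 2 is true.

Statement 1 true, Statement 2 true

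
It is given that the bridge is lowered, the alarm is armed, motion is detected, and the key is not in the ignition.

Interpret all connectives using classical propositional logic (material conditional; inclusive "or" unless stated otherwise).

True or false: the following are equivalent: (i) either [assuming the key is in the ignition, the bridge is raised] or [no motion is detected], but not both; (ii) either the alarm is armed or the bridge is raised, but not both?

True

Let S = "the key is in the ignition" (F), P = "the bridge is raised" (F), R = "motion is detected" (T), Q = "the alarm is armed" (T).
Formalization: ((S → P) ⊕ ¬R) ↔ (Q ⊕ P)

S → P = F → F = T
¬R = ¬T = F
(S → P) ⊕ ¬R = T ⊕ F = T
Q ⊕ P = T ⊕ F = T
((S → P) ⊕ ¬R) ↔ (Q ⊕ P) = T ↔ T = T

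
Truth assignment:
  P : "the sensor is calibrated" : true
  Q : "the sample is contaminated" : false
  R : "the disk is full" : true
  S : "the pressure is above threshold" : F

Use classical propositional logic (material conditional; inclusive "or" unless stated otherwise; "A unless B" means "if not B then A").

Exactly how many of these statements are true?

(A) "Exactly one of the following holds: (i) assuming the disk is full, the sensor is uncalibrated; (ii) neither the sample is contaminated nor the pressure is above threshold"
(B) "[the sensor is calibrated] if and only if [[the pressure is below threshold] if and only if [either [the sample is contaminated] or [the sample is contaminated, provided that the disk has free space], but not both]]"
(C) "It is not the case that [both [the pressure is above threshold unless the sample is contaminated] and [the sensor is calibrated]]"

(A): In symbols: (R -> not P) xor (Q nor S)

not P = not True = False
R -> not P = True -> False = False
Q nor S = False nor False = True
(R -> not P) xor (Q nor S) = False xor True = True
So (A) is true.

(B): In symbols: P iff (not S iff (Q xor (not R -> Q)))

not S = not False = True
not R = not True = False
not R -> Q = False -> False = True
Q xor (not R -> Q) = False xor True = True
not S iff (Q xor (not R -> Q)) = True iff True = True
P iff (not S iff (Q xor (not R -> Q))) = True iff True = True
Thus (B) is true.

(C): In symbols: not ((S or Q) and P)

S or Q = False or False = False
(S or Q) and P = False and True = False
not ((S or Q) and P) = not False = True
Thus (C) is true.

3 of the 3 statements are true.

3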